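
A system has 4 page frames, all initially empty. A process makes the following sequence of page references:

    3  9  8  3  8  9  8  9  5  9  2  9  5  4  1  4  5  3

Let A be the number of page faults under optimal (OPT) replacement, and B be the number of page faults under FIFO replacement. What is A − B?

-1

Under OPT: F F F . . . . . F . F . . F F . . . → 7 faults.
Under FIFO: F F F . . . . . F . F . . F F . . F → 8 faults.
A − B = 7 − 8 = -1.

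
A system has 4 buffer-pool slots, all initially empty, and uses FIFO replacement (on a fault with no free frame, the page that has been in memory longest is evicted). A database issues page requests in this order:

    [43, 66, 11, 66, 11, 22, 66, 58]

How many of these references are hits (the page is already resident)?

43 -> fault, frames {43}
66 -> fault, frames {43,66}
11 -> fault, frames {43,66,11}
66 -> hit
11 -> hit
22 -> fault, frames {43,66,11,22}
66 -> hit
58 -> fault, evict 43, frames {66,11,22,58}
Hits: 3.

3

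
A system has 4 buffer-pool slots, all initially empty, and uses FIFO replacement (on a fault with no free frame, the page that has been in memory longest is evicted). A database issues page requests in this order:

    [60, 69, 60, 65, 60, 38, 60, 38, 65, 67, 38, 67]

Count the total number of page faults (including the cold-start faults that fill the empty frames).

5

60 → miss, frames (60)
69 → miss, frames (60 69)
60 → hit
65 → miss, frames (60 69 65)
60 → hit
38 → miss, frames (60 69 65 38)
60 → hit
38 → hit
65 → hit
67 → miss, evict 60, frames (69 65 38 67)
38 → hit
67 → hit
Page faults: 5.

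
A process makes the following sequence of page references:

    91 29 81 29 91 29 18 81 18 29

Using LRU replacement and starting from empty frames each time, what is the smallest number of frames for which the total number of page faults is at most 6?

3

f=1: 10 faults
f=2: 7 faults
f=3: 5 faults
f=4: 4 faults
Smallest f with faults ≤ 6 is 3.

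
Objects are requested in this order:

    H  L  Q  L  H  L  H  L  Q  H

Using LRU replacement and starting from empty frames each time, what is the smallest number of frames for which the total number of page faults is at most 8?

2

f=1: 10 faults
f=2: 6 faults
f=3: 3 faults
Smallest f with faults ≤ 8 is 2.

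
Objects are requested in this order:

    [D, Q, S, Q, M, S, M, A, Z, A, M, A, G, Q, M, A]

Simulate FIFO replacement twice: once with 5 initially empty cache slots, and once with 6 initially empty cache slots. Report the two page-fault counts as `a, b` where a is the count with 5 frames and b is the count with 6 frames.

8, 7

5 frames: F F F . F . . F F . . . F F . . → 8 faults.
6 frames: F F F . F . . F F . . . F . . . → 7 faults.
7 < 8: adding a frame reduced faults, as is typical.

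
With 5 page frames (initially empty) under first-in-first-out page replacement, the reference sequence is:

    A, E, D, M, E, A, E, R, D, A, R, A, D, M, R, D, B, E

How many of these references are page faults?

A -> miss, frames {A}
E -> miss, frames {A,E}
D -> miss, frames {A,E,D}
M -> miss, frames {A,E,D,M}
E -> hit
A -> hit
E -> hit
R -> miss, frames {A,E,D,M,R}
D -> hit
A -> hit
R -> hit
A -> hit
D -> hit
M -> hit
R -> hit
D -> hit
B -> miss, evict A, frames {E,D,M,R,B}
E -> hit
Page faults: 6.

6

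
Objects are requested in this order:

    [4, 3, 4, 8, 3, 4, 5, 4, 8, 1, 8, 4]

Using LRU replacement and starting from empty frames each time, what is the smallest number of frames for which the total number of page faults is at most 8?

3

f=1: 12 faults
f=2: 9 faults
f=3: 6 faults
f=4: 5 faults
f=5: 5 faults
Smallest f with faults ≤ 8 is 3.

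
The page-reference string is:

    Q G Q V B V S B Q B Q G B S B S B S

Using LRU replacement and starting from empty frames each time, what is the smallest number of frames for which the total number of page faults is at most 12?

f=1: 18 faults
f=2: 10 faults
f=3: 8 faults
f=4: 6 faults
f=5: 5 faults
Smallest f with faults ≤ 12 is 2.

2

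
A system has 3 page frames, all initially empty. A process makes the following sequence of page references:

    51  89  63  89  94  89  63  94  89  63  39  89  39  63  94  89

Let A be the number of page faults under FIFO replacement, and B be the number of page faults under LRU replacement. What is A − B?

Under FIFO: F F F . F . . . . . F F . F F . → 8 faults.
Under LRU: F F F . F . . . . . F . . . F F → 7 faults.
A − B = 8 − 7 = 1.

1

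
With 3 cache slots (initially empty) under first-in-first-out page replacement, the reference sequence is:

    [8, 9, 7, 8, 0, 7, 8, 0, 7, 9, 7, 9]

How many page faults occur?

7

8 → fault, frames [8]
9 → fault, frames [8, 9]
7 → fault, frames [8, 9, 7]
8 → hit
0 → fault, evict 8, frames [9, 7, 0]
7 → hit
8 → fault, evict 9, frames [7, 0, 8]
0 → hit
7 → hit
9 → fault, evict 7, frames [0, 8, 9]
7 → fault, evict 0, frames [8, 9, 7]
9 → hit
Page faults: 7.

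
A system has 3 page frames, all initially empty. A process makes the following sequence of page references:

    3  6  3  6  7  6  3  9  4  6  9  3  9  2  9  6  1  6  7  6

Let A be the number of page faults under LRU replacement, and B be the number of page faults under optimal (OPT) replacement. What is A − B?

Under LRU: F F . . F . . F F F . F . F . F F . F . → 11 faults.
Under OPT: F F . . F . . F F . . F . F . . F . F . → 9 faults.
A − B = 11 − 9 = 2.

2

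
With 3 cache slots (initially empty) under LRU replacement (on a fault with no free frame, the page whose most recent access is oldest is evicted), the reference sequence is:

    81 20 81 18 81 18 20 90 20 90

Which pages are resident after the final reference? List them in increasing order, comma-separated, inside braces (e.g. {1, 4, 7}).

{18, 20, 90}

81: fault, frames [81]
20: fault, frames [81, 20]
81: hit
18: fault, frames [20, 81, 18]
81: hit
18: hit
20: hit
90: fault, evict 81, frames [18, 20, 90]
20: hit
90: hit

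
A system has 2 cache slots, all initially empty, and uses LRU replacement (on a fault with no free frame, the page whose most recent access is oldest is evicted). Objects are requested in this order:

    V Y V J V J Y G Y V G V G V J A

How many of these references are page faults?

9

V -> fault, frames (V)
Y -> fault, frames (V Y)
V -> hit
J -> fault, evict Y, frames (V J)
V -> hit
J -> hit
Y -> fault, evict V, frames (J Y)
G -> fault, evict J, frames (Y G)
Y -> hit
V -> fault, evict G, frames (Y V)
G -> fault, evict Y, frames (V G)
V -> hit
G -> hit
V -> hit
J -> fault, evict G, frames (V J)
A -> fault, evict V, frames (J A)
Page faults: 9.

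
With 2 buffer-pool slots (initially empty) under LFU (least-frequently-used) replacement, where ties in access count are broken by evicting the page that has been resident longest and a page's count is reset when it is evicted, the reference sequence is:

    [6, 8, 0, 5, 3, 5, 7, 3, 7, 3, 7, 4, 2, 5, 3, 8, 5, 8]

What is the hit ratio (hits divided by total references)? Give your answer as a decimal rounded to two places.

0.22

6: miss, frames (6)
8: miss, frames (6 8)
0: miss, evict 6, frames (8 0)
5: miss, evict 8, frames (0 5)
3: miss, evict 0, frames (5 3)
5: hit
7: miss, evict 3, frames (5 7)
3: miss, evict 7, frames (5 3)
7: miss, evict 3, frames (5 7)
3: miss, evict 7, frames (5 3)
7: miss, evict 3, frames (5 7)
4: miss, evict 7, frames (5 4)
2: miss, evict 4, frames (5 2)
5: hit
3: miss, evict 2, frames (5 3)
8: miss, evict 3, frames (5 8)
5: hit
8: hit
Hits: 4 of 18 references → 4/18 = 0.2222.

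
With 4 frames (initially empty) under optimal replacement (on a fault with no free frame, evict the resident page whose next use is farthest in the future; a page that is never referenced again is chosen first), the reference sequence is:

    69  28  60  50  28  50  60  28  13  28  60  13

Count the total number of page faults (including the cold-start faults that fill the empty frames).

5

69 -> miss, frames (69)
28 -> miss, frames (69 28)
60 -> miss, frames (69 28 60)
50 -> miss, frames (69 28 60 50)
28 -> hit
50 -> hit
60 -> hit
28 -> hit
13 -> miss, evict 50, frames (69 28 60 13)
28 -> hit
60 -> hit
13 -> hit
Page faults: 5.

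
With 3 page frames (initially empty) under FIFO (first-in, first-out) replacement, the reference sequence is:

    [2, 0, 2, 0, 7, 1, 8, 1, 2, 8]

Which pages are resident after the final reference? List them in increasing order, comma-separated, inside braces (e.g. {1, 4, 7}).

{1, 2, 8}

2 → miss, frames [2]
0 → miss, frames [2, 0]
2 → hit
0 → hit
7 → miss, frames [2, 0, 7]
1 → miss, evict 2, frames [0, 7, 1]
8 → miss, evict 0, frames [7, 1, 8]
1 → hit
2 → miss, evict 7, frames [1, 8, 2]
8 → hit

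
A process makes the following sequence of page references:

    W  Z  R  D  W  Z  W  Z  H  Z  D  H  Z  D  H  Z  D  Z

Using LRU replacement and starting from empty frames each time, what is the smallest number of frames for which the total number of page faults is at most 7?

4

f=1: 18 faults
f=2: 14 faults
f=3: 8 faults
f=4: 5 faults
f=5: 5 faults
Smallest f with faults ≤ 7 is 4.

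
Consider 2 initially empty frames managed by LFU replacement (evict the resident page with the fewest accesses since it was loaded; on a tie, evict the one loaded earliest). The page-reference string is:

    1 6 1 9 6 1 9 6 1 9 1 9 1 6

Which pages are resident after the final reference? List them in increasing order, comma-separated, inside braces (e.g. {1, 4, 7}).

{1, 6}

1 -> miss, frames (1)
6 -> miss, frames (1 6)
1 -> hit
9 -> miss, evict 6, frames (1 9)
6 -> miss, evict 9, frames (1 6)
1 -> hit
9 -> miss, evict 6, frames (1 9)
6 -> miss, evict 9, frames (1 6)
1 -> hit
9 -> miss, evict 6, frames (1 9)
1 -> hit
9 -> hit
1 -> hit
6 -> miss, evict 9, frames (1 6)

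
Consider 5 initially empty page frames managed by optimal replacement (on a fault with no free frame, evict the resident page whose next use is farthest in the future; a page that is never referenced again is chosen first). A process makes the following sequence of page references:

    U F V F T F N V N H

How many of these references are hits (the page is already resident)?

U -> miss, frames [U]
F -> miss, frames [U, F]
V -> miss, frames [U, F, V]
F -> hit
T -> miss, frames [U, F, V, T]
F -> hit
N -> miss, frames [U, F, V, T, N]
V -> hit
N -> hit
H -> miss, evict N, frames [U, F, V, T, H]
Hits: 4.

4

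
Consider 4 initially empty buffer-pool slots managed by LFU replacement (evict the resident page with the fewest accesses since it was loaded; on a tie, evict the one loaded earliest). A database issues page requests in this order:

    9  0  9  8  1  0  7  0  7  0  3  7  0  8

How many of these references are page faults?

9 -> fault, frames [9]
0 -> fault, frames [9, 0]
9 -> hit
8 -> fault, frames [9, 0, 8]
1 -> fault, frames [9, 0, 8, 1]
0 -> hit
7 -> fault, evict 8, frames [9, 0, 1, 7]
0 -> hit
7 -> hit
0 -> hit
3 -> fault, evict 1, frames [9, 0, 7, 3]
7 -> hit
0 -> hit
8 -> fault, evict 3, frames [9, 0, 7, 8]
Page faults: 7.

7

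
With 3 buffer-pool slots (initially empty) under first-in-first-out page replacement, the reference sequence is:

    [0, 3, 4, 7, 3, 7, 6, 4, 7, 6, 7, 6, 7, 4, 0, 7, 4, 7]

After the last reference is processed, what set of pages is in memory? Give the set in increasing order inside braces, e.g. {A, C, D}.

0 -> miss, frames (0)
3 -> miss, frames (0 3)
4 -> miss, frames (0 3 4)
7 -> miss, evict 0, frames (3 4 7)
3 -> hit
7 -> hit
6 -> miss, evict 3, frames (4 7 6)
4 -> hit
7 -> hit
6 -> hit
7 -> hit
6 -> hit
7 -> hit
4 -> hit
0 -> miss, evict 4, frames (7 6 0)
7 -> hit
4 -> miss, evict 7, frames (6 0 4)
7 -> miss, evict 6, frames (0 4 7)

{0, 4, 7}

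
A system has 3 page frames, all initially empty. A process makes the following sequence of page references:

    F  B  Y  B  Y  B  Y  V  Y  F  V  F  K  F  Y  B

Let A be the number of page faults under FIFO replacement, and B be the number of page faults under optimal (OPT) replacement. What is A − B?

2

Under FIFO: F F F . . . . F . F . . F . F F → 8 faults.
Under OPT: F F F . . . . F . . . . F . . F → 6 faults.
A − B = 8 − 6 = 2.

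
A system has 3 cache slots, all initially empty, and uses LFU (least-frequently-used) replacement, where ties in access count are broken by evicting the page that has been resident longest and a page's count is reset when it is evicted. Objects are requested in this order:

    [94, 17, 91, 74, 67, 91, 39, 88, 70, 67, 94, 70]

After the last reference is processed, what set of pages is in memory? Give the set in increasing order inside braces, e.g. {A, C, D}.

94 → fault, frames [94]
17 → fault, frames [94, 17]
91 → fault, frames [94, 17, 91]
74 → fault, evict 94, frames [17, 91, 74]
67 → fault, evict 17, frames [91, 74, 67]
91 → hit
39 → fault, evict 74, frames [91, 67, 39]
88 → fault, evict 67, frames [91, 39, 88]
70 → fault, evict 39, frames [91, 88, 70]
67 → fault, evict 88, frames [91, 70, 67]
94 → fault, evict 70, frames [91, 67, 94]
70 → fault, evict 67, frames [91, 94, 70]

{70, 91, 94}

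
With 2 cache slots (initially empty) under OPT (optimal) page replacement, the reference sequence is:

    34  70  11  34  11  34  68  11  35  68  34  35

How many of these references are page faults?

6

34 → fault, frames [34]
70 → fault, frames [34, 70]
11 → fault, evict 70, frames [34, 11]
34 → hit
11 → hit
34 → hit
68 → fault, evict 34, frames [11, 68]
11 → hit
35 → fault, evict 11, frames [68, 35]
68 → hit
34 → fault, evict 68, frames [35, 34]
35 → hit
Page faults: 6.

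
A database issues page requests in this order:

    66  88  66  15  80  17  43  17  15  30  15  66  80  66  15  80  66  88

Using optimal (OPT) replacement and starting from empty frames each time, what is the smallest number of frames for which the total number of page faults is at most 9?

f=1: 18 faults
f=2: 13 faults
f=3: 10 faults
f=4: 9 faults
f=5: 8 faults
f=6: 7 faults
f=7: 7 faults
Smallest f with faults ≤ 9 is 4.

4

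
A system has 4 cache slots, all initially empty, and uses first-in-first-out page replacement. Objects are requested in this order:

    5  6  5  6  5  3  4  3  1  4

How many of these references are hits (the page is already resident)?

5 → miss, frames (5)
6 → miss, frames (5 6)
5 → hit
6 → hit
5 → hit
3 → miss, frames (5 6 3)
4 → miss, frames (5 6 3 4)
3 → hit
1 → miss, evict 5, frames (6 3 4 1)
4 → hit
Hits: 5.

5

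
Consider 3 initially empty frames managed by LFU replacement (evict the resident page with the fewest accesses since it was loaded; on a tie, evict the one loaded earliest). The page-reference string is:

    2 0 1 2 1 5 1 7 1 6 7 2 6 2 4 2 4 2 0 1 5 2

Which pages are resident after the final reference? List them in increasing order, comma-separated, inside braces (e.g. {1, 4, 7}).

{1, 2, 5}

2 → miss, frames [2]
0 → miss, frames [2, 0]
1 → miss, frames [2, 0, 1]
2 → hit
1 → hit
5 → miss, evict 0, frames [2, 1, 5]
1 → hit
7 → miss, evict 5, frames [2, 1, 7]
1 → hit
6 → miss, evict 7, frames [2, 1, 6]
7 → miss, evict 6, frames [2, 1, 7]
2 → hit
6 → miss, evict 7, frames [2, 1, 6]
2 → hit
4 → miss, evict 6, frames [2, 1, 4]
2 → hit
4 → hit
2 → hit
0 → miss, evict 4, frames [2, 1, 0]
1 → hit
5 → miss, evict 0, frames [2, 1, 5]
2 → hit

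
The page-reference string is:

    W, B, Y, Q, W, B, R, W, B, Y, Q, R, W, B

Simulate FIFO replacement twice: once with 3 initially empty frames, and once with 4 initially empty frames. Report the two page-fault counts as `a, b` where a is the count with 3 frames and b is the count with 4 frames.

3 frames: F F F F F F F . . F F . F F → 11 faults.
4 frames: F F F F . . F F F F F F F F → 12 faults.
12 > 11: adding a frame increased faults — Belady's anomaly.

11, 12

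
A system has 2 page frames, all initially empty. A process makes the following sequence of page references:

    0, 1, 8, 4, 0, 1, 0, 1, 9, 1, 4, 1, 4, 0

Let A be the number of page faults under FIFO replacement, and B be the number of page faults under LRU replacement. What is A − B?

1

Under FIFO: F F F F F F . . F . F F . F → 10 faults.
Under LRU: F F F F F F . . F . F . . F → 9 faults.
A − B = 10 − 9 = 1.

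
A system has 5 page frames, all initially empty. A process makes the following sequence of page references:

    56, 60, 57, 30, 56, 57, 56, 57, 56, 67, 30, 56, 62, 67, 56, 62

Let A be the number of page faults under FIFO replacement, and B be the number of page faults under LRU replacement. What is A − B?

Under FIFO: F F F F . . . . . F . . F . F . → 7 faults.
Under LRU: F F F F . . . . . F . . F . . . → 6 faults.
A − B = 7 − 6 = 1.

1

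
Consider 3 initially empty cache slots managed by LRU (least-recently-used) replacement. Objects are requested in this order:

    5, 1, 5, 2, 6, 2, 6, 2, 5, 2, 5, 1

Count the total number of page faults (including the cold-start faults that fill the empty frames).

5

5 → miss, frames [5]
1 → miss, frames [5, 1]
5 → hit
2 → miss, frames [1, 5, 2]
6 → miss, evict 1, frames [5, 2, 6]
2 → hit
6 → hit
2 → hit
5 → hit
2 → hit
5 → hit
1 → miss, evict 6, frames [2, 5, 1]
Page faults: 5.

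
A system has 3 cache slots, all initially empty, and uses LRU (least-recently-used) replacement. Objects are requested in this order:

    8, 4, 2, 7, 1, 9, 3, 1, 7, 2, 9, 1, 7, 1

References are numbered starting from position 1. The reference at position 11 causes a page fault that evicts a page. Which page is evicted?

1

pos 1: 8: fault, frames [8]
pos 2: 4: fault, frames [8, 4]
pos 3: 2: fault, frames [8, 4, 2]
pos 4: 7: fault, evict 8, frames [4, 2, 7]
pos 5: 1: fault, evict 4, frames [2, 7, 1]
pos 6: 9: fault, evict 2, frames [7, 1, 9]
pos 7: 3: fault, evict 7, frames [1, 9, 3]
pos 8: 1: hit
pos 9: 7: fault, evict 9, frames [3, 1, 7]
pos 10: 2: fault, evict 3, frames [1, 7, 2]
pos 11: 9: fault, evict 1, frames [7, 2, 9]
At position 11, page 1 is evicted.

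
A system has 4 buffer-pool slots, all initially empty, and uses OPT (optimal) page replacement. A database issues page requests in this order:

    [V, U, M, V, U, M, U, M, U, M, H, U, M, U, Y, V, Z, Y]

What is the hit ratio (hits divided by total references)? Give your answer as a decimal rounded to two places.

V → fault, frames (V)
U → fault, frames (V U)
M → fault, frames (V U M)
V → hit
U → hit
M → hit
U → hit
M → hit
U → hit
M → hit
H → fault, frames (V U M H)
U → hit
M → hit
U → hit
Y → fault, evict H, frames (V U M Y)
V → hit
Z → fault, evict M, frames (V U Y Z)
Y → hit
Hits: 12 of 18 references → 12/18 = 0.6667.

0.67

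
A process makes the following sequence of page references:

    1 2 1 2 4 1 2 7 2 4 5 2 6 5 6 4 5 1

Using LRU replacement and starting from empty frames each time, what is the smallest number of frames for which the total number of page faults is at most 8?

f=1: 18 faults
f=2: 14 faults
f=3: 9 faults
f=4: 7 faults
f=5: 7 faults
f=6: 6 faults
Smallest f with faults ≤ 8 is 4.

4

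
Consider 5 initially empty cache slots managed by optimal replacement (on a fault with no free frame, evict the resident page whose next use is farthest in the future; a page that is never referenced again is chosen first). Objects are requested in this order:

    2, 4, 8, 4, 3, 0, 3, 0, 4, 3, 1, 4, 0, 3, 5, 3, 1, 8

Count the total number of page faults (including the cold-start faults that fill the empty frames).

7

2 → fault, frames {2}
4 → fault, frames {2,4}
8 → fault, frames {2,4,8}
4 → hit
3 → fault, frames {2,4,8,3}
0 → fault, frames {2,4,8,3,0}
3 → hit
0 → hit
4 → hit
3 → hit
1 → fault, evict 2, frames {4,8,3,0,1}
4 → hit
0 → hit
3 → hit
5 → fault, evict 0, frames {4,8,3,1,5}
3 → hit
1 → hit
8 → hit
Page faults: 7.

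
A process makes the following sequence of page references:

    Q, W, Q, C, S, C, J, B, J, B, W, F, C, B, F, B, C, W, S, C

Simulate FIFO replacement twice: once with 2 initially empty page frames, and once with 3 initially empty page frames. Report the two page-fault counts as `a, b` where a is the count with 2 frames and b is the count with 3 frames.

2 frames: F F . F F . F F . . F F F F F . F F F F → 15 faults.
3 frames: F F . F F . F F . . F F F F . . . F F F → 13 faults.
13 < 15: adding a frame reduced faults, as is typical.

15, 13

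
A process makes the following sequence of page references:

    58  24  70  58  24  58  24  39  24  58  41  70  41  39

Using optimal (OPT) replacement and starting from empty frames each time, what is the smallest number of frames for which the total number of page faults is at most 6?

3

f=1: 14 faults
f=2: 9 faults
f=3: 6 faults
f=4: 5 faults
f=5: 5 faults
Smallest f with faults ≤ 6 is 3.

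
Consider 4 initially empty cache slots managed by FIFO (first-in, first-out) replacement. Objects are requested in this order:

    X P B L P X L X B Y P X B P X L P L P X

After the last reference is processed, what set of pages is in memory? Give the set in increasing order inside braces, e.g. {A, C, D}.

{L, P, X, Y}

X: fault, frames {X}
P: fault, frames {X,P}
B: fault, frames {X,P,B}
L: fault, frames {X,P,B,L}
P: hit
X: hit
L: hit
X: hit
B: hit
Y: fault, evict X, frames {P,B,L,Y}
P: hit
X: fault, evict P, frames {B,L,Y,X}
B: hit
P: fault, evict B, frames {L,Y,X,P}
X: hit
L: hit
P: hit
L: hit
P: hit
X: hit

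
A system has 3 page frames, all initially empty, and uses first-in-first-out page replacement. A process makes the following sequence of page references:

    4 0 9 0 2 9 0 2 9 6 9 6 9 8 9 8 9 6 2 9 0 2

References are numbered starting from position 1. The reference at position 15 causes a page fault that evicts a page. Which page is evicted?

pos 1: 4 → miss, frames [4]
pos 2: 0 → miss, frames [4, 0]
pos 3: 9 → miss, frames [4, 0, 9]
pos 4: 0 → hit
pos 5: 2 → miss, evict 4, frames [0, 9, 2]
pos 6: 9 → hit
pos 7: 0 → hit
pos 8: 2 → hit
pos 9: 9 → hit
pos 10: 6 → miss, evict 0, frames [9, 2, 6]
pos 11: 9 → hit
pos 12: 6 → hit
pos 13: 9 → hit
pos 14: 8 → miss, evict 9, frames [2, 6, 8]
pos 15: 9 → miss, evict 2, frames [6, 8, 9]
At position 15, page 2 is evicted.

2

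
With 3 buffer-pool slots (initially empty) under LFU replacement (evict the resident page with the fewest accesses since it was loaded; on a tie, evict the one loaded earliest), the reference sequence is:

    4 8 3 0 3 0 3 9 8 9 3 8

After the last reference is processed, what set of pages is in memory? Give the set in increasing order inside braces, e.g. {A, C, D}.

{0, 3, 8}

4 → fault, frames {4}
8 → fault, frames {4,8}
3 → fault, frames {4,8,3}
0 → fault, evict 4, frames {8,3,0}
3 → hit
0 → hit
3 → hit
9 → fault, evict 8, frames {3,0,9}
8 → fault, evict 9, frames {3,0,8}
9 → fault, evict 8, frames {3,0,9}
3 → hit
8 → fault, evict 9, frames {3,0,8}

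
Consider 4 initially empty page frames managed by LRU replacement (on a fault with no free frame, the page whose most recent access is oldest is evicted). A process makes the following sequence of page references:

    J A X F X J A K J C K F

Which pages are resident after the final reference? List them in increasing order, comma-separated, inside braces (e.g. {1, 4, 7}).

J -> fault, frames {J}
A -> fault, frames {J,A}
X -> fault, frames {J,A,X}
F -> fault, frames {J,A,X,F}
X -> hit
J -> hit
A -> hit
K -> fault, evict F, frames {X,J,A,K}
J -> hit
C -> fault, evict X, frames {A,K,J,C}
K -> hit
F -> fault, evict A, frames {J,C,K,F}

{C, F, J, K}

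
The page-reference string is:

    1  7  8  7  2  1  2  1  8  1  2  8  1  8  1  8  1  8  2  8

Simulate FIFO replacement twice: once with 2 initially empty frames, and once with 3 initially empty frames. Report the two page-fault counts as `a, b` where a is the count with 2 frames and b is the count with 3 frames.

2 frames: F F F . F F . . F . F . F F . . . . F . → 10 faults.
3 frames: F F F . F F . . . . . . . . . . . . . . → 5 faults.
5 < 10: adding a frame reduced faults, as is typical.

10, 5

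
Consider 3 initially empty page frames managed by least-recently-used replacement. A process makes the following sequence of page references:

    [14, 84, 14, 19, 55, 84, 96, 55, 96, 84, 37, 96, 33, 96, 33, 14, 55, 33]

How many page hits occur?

8

14 -> fault, frames {14}
84 -> fault, frames {14,84}
14 -> hit
19 -> fault, frames {84,14,19}
55 -> fault, evict 84, frames {14,19,55}
84 -> fault, evict 14, frames {19,55,84}
96 -> fault, evict 19, frames {55,84,96}
55 -> hit
96 -> hit
84 -> hit
37 -> fault, evict 55, frames {96,84,37}
96 -> hit
33 -> fault, evict 84, frames {37,96,33}
96 -> hit
33 -> hit
14 -> fault, evict 37, frames {96,33,14}
55 -> fault, evict 96, frames {33,14,55}
33 -> hit
Hits: 8.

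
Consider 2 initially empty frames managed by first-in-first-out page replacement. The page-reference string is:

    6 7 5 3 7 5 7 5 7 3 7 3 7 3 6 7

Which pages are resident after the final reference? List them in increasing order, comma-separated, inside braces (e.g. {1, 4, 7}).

{6, 7}

6 → fault, frames [6]
7 → fault, frames [6, 7]
5 → fault, evict 6, frames [7, 5]
3 → fault, evict 7, frames [5, 3]
7 → fault, evict 5, frames [3, 7]
5 → fault, evict 3, frames [7, 5]
7 → hit
5 → hit
7 → hit
3 → fault, evict 7, frames [5, 3]
7 → fault, evict 5, frames [3, 7]
3 → hit
7 → hit
3 → hit
6 → fault, evict 3, frames [7, 6]
7 → hit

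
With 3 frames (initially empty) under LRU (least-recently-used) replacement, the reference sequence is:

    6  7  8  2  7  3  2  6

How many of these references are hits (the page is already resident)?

6 -> fault, frames (6)
7 -> fault, frames (6 7)
8 -> fault, frames (6 7 8)
2 -> fault, evict 6, frames (7 8 2)
7 -> hit
3 -> fault, evict 8, frames (2 7 3)
2 -> hit
6 -> fault, evict 7, frames (3 2 6)
Hits: 2.

2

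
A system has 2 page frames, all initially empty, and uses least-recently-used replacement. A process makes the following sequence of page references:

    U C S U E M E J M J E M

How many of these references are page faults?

U: fault, frames [U]
C: fault, frames [U, C]
S: fault, evict U, frames [C, S]
U: fault, evict C, frames [S, U]
E: fault, evict S, frames [U, E]
M: fault, evict U, frames [E, M]
E: hit
J: fault, evict M, frames [E, J]
M: fault, evict E, frames [J, M]
J: hit
E: fault, evict M, frames [J, E]
M: fault, evict J, frames [E, M]
Page faults: 10.

10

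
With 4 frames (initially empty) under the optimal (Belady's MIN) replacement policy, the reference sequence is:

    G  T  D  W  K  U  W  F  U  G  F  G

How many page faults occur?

G: fault, frames (G)
T: fault, frames (G T)
D: fault, frames (G T D)
W: fault, frames (G T D W)
K: fault, evict D, frames (G T W K)
U: fault, evict K, frames (G T W U)
W: hit
F: fault, evict W, frames (G T U F)
U: hit
G: hit
F: hit
G: hit
Page faults: 7.

7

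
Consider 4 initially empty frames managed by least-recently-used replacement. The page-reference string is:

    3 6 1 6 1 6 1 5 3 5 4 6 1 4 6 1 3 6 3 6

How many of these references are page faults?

3 -> miss, frames [3]
6 -> miss, frames [3, 6]
1 -> miss, frames [3, 6, 1]
6 -> hit
1 -> hit
6 -> hit
1 -> hit
5 -> miss, frames [3, 6, 1, 5]
3 -> hit
5 -> hit
4 -> miss, evict 6, frames [1, 3, 5, 4]
6 -> miss, evict 1, frames [3, 5, 4, 6]
1 -> miss, evict 3, frames [5, 4, 6, 1]
4 -> hit
6 -> hit
1 -> hit
3 -> miss, evict 5, frames [4, 6, 1, 3]
6 -> hit
3 -> hit
6 -> hit
Page faults: 8.

8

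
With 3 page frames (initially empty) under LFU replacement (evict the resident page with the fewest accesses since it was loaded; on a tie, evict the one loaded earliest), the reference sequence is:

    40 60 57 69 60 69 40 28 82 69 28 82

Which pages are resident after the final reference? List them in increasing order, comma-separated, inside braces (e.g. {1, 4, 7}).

40 → miss, frames (40)
60 → miss, frames (40 60)
57 → miss, frames (40 60 57)
69 → miss, evict 40, frames (60 57 69)
60 → hit
69 → hit
40 → miss, evict 57, frames (60 69 40)
28 → miss, evict 40, frames (60 69 28)
82 → miss, evict 28, frames (60 69 82)
69 → hit
28 → miss, evict 82, frames (60 69 28)
82 → miss, evict 28, frames (60 69 82)

{60, 69, 82}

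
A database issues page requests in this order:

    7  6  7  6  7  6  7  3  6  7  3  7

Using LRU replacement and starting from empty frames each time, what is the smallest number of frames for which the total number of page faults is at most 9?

2

f=1: 12 faults
f=2: 6 faults
f=3: 3 faults
Smallest f with faults ≤ 9 is 2.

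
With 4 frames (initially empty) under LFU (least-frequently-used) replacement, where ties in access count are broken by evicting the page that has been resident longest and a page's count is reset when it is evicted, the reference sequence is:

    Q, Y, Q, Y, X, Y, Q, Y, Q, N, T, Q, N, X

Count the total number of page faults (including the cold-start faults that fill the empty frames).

6

Q: fault, frames (Q)
Y: fault, frames (Q Y)
Q: hit
Y: hit
X: fault, frames (Q Y X)
Y: hit
Q: hit
Y: hit
Q: hit
N: fault, frames (Q Y X N)
T: fault, evict X, frames (Q Y N T)
Q: hit
N: hit
X: fault, evict T, frames (Q Y N X)
Page faults: 6.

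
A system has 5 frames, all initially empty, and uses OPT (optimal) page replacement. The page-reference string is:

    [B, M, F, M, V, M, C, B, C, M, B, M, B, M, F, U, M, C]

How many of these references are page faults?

B -> fault, frames (B)
M -> fault, frames (B M)
F -> fault, frames (B M F)
M -> hit
V -> fault, frames (B M F V)
M -> hit
C -> fault, frames (B M F V C)
B -> hit
C -> hit
M -> hit
B -> hit
M -> hit
B -> hit
M -> hit
F -> hit
U -> fault, evict V, frames (B M F C U)
M -> hit
C -> hit
Page faults: 6.

6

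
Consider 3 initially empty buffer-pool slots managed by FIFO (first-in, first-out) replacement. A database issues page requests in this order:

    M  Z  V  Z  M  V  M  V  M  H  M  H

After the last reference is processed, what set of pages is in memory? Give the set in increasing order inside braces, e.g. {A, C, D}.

{H, M, V}

M: fault, frames {M}
Z: fault, frames {M,Z}
V: fault, frames {M,Z,V}
Z: hit
M: hit
V: hit
M: hit
V: hit
M: hit
H: fault, evict M, frames {Z,V,H}
M: fault, evict Z, frames {V,H,M}
H: hit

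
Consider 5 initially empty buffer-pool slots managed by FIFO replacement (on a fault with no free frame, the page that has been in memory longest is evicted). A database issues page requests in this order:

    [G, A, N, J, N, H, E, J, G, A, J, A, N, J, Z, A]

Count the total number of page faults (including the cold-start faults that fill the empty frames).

11

G: fault, frames [G]
A: fault, frames [G, A]
N: fault, frames [G, A, N]
J: fault, frames [G, A, N, J]
N: hit
H: fault, frames [G, A, N, J, H]
E: fault, evict G, frames [A, N, J, H, E]
J: hit
G: fault, evict A, frames [N, J, H, E, G]
A: fault, evict N, frames [J, H, E, G, A]
J: hit
A: hit
N: fault, evict J, frames [H, E, G, A, N]
J: fault, evict H, frames [E, G, A, N, J]
Z: fault, evict E, frames [G, A, N, J, Z]
A: hit
Page faults: 11.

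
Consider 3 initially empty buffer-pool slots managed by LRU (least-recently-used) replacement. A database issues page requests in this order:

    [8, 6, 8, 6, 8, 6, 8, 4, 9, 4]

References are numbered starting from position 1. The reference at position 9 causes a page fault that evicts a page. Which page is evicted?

pos 1: 8 → miss, frames [8]
pos 2: 6 → miss, frames [8, 6]
pos 3: 8 → hit
pos 4: 6 → hit
pos 5: 8 → hit
pos 6: 6 → hit
pos 7: 8 → hit
pos 8: 4 → miss, frames [6, 8, 4]
pos 9: 9 → miss, evict 6, frames [8, 4, 9]
At position 9, page 6 is evicted.

6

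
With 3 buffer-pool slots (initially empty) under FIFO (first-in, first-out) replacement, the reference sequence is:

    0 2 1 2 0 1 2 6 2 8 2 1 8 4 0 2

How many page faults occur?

10

0 -> fault, frames [0]
2 -> fault, frames [0, 2]
1 -> fault, frames [0, 2, 1]
2 -> hit
0 -> hit
1 -> hit
2 -> hit
6 -> fault, evict 0, frames [2, 1, 6]
2 -> hit
8 -> fault, evict 2, frames [1, 6, 8]
2 -> fault, evict 1, frames [6, 8, 2]
1 -> fault, evict 6, frames [8, 2, 1]
8 -> hit
4 -> fault, evict 8, frames [2, 1, 4]
0 -> fault, evict 2, frames [1, 4, 0]
2 -> fault, evict 1, frames [4, 0, 2]
Page faults: 10.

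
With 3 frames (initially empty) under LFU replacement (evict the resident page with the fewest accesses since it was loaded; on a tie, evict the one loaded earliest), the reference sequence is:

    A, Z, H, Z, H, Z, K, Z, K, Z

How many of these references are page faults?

A → miss, frames [A]
Z → miss, frames [A, Z]
H → miss, frames [A, Z, H]
Z → hit
H → hit
Z → hit
K → miss, evict A, frames [Z, H, K]
Z → hit
K → hit
Z → hit
Page faults: 4.

4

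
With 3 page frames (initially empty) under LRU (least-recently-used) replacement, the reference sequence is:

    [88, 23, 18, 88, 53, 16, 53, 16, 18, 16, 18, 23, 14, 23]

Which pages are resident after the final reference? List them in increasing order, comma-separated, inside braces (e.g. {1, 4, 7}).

88 → fault, frames (88)
23 → fault, frames (88 23)
18 → fault, frames (88 23 18)
88 → hit
53 → fault, evict 23, frames (18 88 53)
16 → fault, evict 18, frames (88 53 16)
53 → hit
16 → hit
18 → fault, evict 88, frames (53 16 18)
16 → hit
18 → hit
23 → fault, evict 53, frames (16 18 23)
14 → fault, evict 16, frames (18 23 14)
23 → hit

{14, 18, 23}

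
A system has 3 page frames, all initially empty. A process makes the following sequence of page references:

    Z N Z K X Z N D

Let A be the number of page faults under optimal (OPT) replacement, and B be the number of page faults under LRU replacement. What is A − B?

Under OPT: F F . F F . . F → 5 faults.
Under LRU: F F . F F . F F → 6 faults.
A − B = 5 − 6 = -1.

-1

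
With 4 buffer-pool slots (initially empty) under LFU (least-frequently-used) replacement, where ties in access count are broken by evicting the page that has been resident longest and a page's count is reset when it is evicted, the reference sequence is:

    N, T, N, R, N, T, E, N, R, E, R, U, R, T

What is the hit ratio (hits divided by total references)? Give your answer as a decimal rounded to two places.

N: fault, frames [N]
T: fault, frames [N, T]
N: hit
R: fault, frames [N, T, R]
N: hit
T: hit
E: fault, frames [N, T, R, E]
N: hit
R: hit
E: hit
R: hit
U: fault, evict T, frames [N, R, E, U]
R: hit
T: fault, evict U, frames [N, R, E, T]
Hits: 8 of 14 references → 8/14 = 0.5714.

0.57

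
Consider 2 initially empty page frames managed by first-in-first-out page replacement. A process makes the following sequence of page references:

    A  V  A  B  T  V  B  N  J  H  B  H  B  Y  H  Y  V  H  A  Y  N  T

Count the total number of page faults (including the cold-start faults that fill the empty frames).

17

A -> miss, frames [A]
V -> miss, frames [A, V]
A -> hit
B -> miss, evict A, frames [V, B]
T -> miss, evict V, frames [B, T]
V -> miss, evict B, frames [T, V]
B -> miss, evict T, frames [V, B]
N -> miss, evict V, frames [B, N]
J -> miss, evict B, frames [N, J]
H -> miss, evict N, frames [J, H]
B -> miss, evict J, frames [H, B]
H -> hit
B -> hit
Y -> miss, evict H, frames [B, Y]
H -> miss, evict B, frames [Y, H]
Y -> hit
V -> miss, evict Y, frames [H, V]
H -> hit
A -> miss, evict H, frames [V, A]
Y -> miss, evict V, frames [A, Y]
N -> miss, evict A, frames [Y, N]
T -> miss, evict Y, frames [N, T]
Page faults: 17.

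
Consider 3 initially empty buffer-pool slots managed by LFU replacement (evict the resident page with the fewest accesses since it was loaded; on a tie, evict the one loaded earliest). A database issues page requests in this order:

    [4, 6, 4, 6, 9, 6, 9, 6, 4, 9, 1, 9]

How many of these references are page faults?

4 → miss, frames (4)
6 → miss, frames (4 6)
4 → hit
6 → hit
9 → miss, frames (4 6 9)
6 → hit
9 → hit
6 → hit
4 → hit
9 → hit
1 → miss, evict 4, frames (6 9 1)
9 → hit
Page faults: 4.

4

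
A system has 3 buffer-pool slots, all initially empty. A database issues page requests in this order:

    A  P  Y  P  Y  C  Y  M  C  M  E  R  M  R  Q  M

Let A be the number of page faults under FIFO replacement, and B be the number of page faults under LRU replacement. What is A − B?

Under FIFO: F F F . . F . F . . F F . . F F → 9 faults.
Under LRU: F F F . . F . F . . F F . . F . → 8 faults.
A − B = 9 − 8 = 1.

1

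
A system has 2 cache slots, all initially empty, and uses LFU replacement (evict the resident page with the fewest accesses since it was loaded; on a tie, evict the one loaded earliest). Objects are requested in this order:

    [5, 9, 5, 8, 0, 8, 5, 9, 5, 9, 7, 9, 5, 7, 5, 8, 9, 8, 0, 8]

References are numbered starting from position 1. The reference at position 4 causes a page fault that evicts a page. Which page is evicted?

9

pos 1: 5 -> fault, frames [5]
pos 2: 9 -> fault, frames [5, 9]
pos 3: 5 -> hit
pos 4: 8 -> fault, evict 9, frames [5, 8]
At position 4, page 9 is evicted.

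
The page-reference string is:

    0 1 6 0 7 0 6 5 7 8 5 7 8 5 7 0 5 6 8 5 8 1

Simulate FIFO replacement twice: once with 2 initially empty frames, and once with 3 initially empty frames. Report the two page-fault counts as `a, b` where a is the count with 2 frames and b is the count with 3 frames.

2 frames: F F F F F . F F F F F F F F F F F F F F . F → 20 faults.
3 frames: F F F . F F . F . F . F . . . F F F F . . F → 13 faults.
13 < 20: adding a frame reduced faults, as is typical.

20, 13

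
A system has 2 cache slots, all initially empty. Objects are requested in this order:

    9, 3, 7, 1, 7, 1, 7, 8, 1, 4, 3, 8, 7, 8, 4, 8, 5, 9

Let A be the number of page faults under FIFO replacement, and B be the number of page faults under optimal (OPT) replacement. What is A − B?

2

Under FIFO: F F F F . . . F . F F F F . F F F F → 13 faults.
Under OPT: F F F F . . . F . F F . F . F . F F → 11 faults.
A − B = 13 − 11 = 2.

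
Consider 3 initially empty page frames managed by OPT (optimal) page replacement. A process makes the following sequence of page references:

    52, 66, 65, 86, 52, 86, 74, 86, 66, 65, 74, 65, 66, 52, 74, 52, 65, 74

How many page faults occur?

7

52 → miss, frames {52}
66 → miss, frames {52,66}
65 → miss, frames {52,66,65}
86 → miss, evict 65, frames {52,66,86}
52 → hit
86 → hit
74 → miss, evict 52, frames {66,86,74}
86 → hit
66 → hit
65 → miss, evict 86, frames {66,74,65}
74 → hit
65 → hit
66 → hit
52 → miss, evict 66, frames {74,65,52}
74 → hit
52 → hit
65 → hit
74 → hit
Page faults: 7.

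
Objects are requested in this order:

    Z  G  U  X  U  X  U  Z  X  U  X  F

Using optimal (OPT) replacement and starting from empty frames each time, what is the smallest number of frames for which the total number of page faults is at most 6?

f=1: 12 faults
f=2: 7 faults
f=3: 5 faults
f=4: 5 faults
f=5: 5 faults
Smallest f with faults ≤ 6 is 3.

3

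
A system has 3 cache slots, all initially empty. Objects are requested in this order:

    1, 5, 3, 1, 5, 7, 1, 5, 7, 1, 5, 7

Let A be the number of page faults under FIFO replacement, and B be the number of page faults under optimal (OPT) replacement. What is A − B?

2

Under FIFO: F F F . . F F F . . . . → 6 faults.
Under OPT: F F F . . F . . . . . . → 4 faults.
A − B = 6 − 4 = 2.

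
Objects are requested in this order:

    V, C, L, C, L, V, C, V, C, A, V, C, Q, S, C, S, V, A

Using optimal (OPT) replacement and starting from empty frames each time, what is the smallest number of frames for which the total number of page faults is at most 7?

f=1: 18 faults
f=2: 10 faults
f=3: 7 faults
f=4: 6 faults
f=5: 6 faults
f=6: 6 faults
Smallest f with faults ≤ 7 is 3.

3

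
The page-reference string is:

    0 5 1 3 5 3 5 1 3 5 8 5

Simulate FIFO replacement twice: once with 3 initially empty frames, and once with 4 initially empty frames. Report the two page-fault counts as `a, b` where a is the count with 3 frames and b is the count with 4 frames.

3 frames: F F F F . . . . . . F F → 6 faults.
4 frames: F F F F . . . . . . F . → 5 faults.
5 < 6: adding a frame reduced faults, as is typical.

6, 5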